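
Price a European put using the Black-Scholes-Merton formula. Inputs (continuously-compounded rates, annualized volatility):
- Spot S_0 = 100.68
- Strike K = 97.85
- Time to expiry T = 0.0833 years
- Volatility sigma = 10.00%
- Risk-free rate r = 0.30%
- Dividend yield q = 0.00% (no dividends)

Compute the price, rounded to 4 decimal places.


d1 = (ln(S/K) + (r - q + 0.5*sigma^2) * T) / (sigma * sqrt(T)) = 1.01095350
d2 = d1 - sigma * sqrt(T) = 0.98209176
exp(-rT) = 0.99975013; exp(-qT) = 1.00000000
P = K * exp(-rT) * N(-d2) - S_0 * exp(-qT) * N(-d1)
N(-d1) = 0.15601934; N(-d2) = 0.16302732
P = 97.8500 * 0.99975013 * 0.16302732 - 100.6800 * 1.00000000 * 0.15601934 = 0.2402

Answer: Price = 0.2402


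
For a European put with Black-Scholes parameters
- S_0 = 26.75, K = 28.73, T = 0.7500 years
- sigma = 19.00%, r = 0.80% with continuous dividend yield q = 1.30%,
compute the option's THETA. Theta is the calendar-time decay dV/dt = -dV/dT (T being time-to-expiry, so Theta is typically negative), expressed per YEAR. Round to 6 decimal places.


Answer: Theta = -1.142162

Derivation:
d1 = -0.3744870068; d2 = -0.5390318336
phi(d1) = 0.3719265865; exp(-qT) = 0.9902973771; exp(-rT) = 0.9940179641
Theta = -S*exp(-qT)*phi(d1)*sigma/(2*sqrt(T)) + r*K*exp(-rT)*N(-d2) - q*S*exp(-qT)*N(-d1)
N(-d1) = 0.6459789892; N(-d2) = 0.7050675553; sqrt(T) = 0.8660254038
Term 1 = -26.7500 * 0.9902973771 * 0.3719265865 * 0.1900 / (2 * 0.8660254038) = -1.0807857575
Term 2 = 0.0080 * 28.7300 * 0.9940179641 * 0.7050675553 = 0.1610833217
Term 3 = -0.0130 * 26.7500 * 0.9902973771 * 0.6459789892 = -0.2224596041
Theta = -1.0807857575 + (0.1610833217) + (-0.2224596041) = -1.142162


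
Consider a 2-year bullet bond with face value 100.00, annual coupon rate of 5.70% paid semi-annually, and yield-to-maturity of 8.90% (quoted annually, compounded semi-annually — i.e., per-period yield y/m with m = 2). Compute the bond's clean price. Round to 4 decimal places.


Coupon per period c = face * coupon_rate / m = 2.850000
Periods per year m = 2; per-period yield y/m = 0.044500
Number of cashflows N = 4
Cashflows (t years, CF_t, discount factor 1/(1+y/m)^(m*t), PV):
  t = 0.5000: CF_t = 2.850000, DF = 0.957396, PV = 2.728578
  t = 1.0000: CF_t = 2.850000, DF = 0.916607, PV = 2.612330
  t = 1.5000: CF_t = 2.850000, DF = 0.877556, PV = 2.501034
  t = 2.0000: CF_t = 102.850000, DF = 0.840168, PV = 86.411296
Price P = sum_t PV_t = 94.253237

Answer: Price = 94.2532


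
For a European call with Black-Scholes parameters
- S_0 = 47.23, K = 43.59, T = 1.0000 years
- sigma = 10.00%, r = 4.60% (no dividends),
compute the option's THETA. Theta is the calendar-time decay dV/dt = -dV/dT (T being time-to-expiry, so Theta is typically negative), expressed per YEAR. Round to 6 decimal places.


Answer: Theta = -2.097457

Derivation:
d1 = 1.3120151766; d2 = 1.2120151766
phi(d1) = 0.1687004799; exp(-qT) = 1.0000000000; exp(-rT) = 0.9550419622
Theta = -S*exp(-qT)*phi(d1)*sigma/(2*sqrt(T)) - r*K*exp(-rT)*N(d2) + q*S*exp(-qT)*N(d1)
N(d1) = 0.9052424930; N(d2) = 0.8872467144; sqrt(T) = 1.0000000000
Term 1 = -47.2300 * 1.0000000000 * 0.1687004799 * 0.1000 / (2 * 1.0000000000) = -0.3983861833
Term 2 = -0.0460 * 43.5900 * 0.9550419622 * 0.8872467144 = -1.6990711055
Term 3 = 0 (no dividend yield, q = 0)
Theta = -0.3983861833 + (-1.6990711055) + (0.0000000000) = -2.097457


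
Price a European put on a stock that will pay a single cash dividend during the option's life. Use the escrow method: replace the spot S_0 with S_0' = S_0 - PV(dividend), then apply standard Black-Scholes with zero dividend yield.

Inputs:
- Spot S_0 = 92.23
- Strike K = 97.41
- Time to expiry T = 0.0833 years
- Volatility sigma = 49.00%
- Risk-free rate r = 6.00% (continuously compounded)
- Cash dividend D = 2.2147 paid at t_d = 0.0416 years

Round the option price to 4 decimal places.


PV(D) = D * exp(-r * t_d) = 2.2147 * 0.99750711 = 2.20917900
S_0' = S_0 - PV(D) = 92.2300 - 2.20917900 = 90.02082100
d1 = (ln(S_0'/K) + (r + sigma^2/2)*T) / (sigma*sqrt(T)) = -0.45176483
d2 = d1 - sigma*sqrt(T) = -0.59318735
exp(-rT) = 0.99501447
N(-d1) = 0.67428079; N(-d2) = 0.72347211
P = K * exp(-rT) * N(-d2) - S_0' * N(-d1) = 97.4100 * 0.99501447 * 0.72347211 - 90.02082100 * 0.67428079 = 9.4228

Answer: Price = 9.4228


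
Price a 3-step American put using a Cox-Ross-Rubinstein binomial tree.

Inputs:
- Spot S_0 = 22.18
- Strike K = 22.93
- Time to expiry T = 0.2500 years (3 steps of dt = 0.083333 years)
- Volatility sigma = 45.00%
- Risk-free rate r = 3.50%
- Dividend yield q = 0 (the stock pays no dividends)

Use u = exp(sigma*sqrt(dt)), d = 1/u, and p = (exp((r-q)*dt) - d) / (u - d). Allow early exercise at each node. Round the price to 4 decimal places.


Answer: Price = V(0,0) = 2.4634

Derivation:
dt = T/N = 0.083333
u = exp(sigma*sqrt(dt)) = 1.138719; d = 1/u = 0.878180
p = (exp((r-q)*dt) - d) / (u - d) = 0.478781
Discount per step: exp(-r*dt) = 0.997088
Stock lattice S(k, i) with i counting down-moves:
  k=0: S(0,0) = 22.1800
  k=1: S(1,0) = 25.2568; S(1,1) = 19.4780
  k=2: S(2,0) = 28.7604; S(2,1) = 22.1800; S(2,2) = 17.1052
  k=3: S(3,0) = 32.7500; S(3,1) = 25.2568; S(3,2) = 19.4780; S(3,3) = 15.0215
Terminal payoffs V(N, i) = max(K - S_T, 0):
  V(3,0) = 0.000000; V(3,1) = 0.000000; V(3,2) = 3.451970; V(3,3) = 7.908544
Backward induction: V(k, i) = exp(-r*dt) * [p * V(k+1, i) + (1-p) * V(k+1, i+1)]; then take max(V_cont, immediate exercise) for American.
  V(2,0) = exp(-r*dt) * [p*0.000000 + (1-p)*0.000000] = 0.000000; exercise = 0.000000; V(2,0) = max -> 0.000000
  V(2,1) = exp(-r*dt) * [p*0.000000 + (1-p)*3.451970] = 1.793993; exercise = 0.750000; V(2,1) = max -> 1.793993
  V(2,2) = exp(-r*dt) * [p*3.451970 + (1-p)*7.908544] = 5.758004; exercise = 5.824785; V(2,2) = max -> 5.824785
  V(1,0) = exp(-r*dt) * [p*0.000000 + (1-p)*1.793993] = 0.932340; exercise = 0.000000; V(1,0) = max -> 0.932340
  V(1,1) = exp(-r*dt) * [p*1.793993 + (1-p)*5.824785] = 3.883576; exercise = 3.451970; V(1,1) = max -> 3.883576
  V(0,0) = exp(-r*dt) * [p*0.932340 + (1-p)*3.883576] = 2.463386; exercise = 0.750000; V(0,0) = max -> 2.463386


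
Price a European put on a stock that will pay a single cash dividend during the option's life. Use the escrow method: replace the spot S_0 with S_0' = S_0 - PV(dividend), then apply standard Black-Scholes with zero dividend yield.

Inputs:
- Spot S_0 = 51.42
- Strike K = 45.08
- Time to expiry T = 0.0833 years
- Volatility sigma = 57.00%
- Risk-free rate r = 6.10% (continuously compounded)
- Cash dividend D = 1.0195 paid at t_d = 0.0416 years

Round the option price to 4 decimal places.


PV(D) = D * exp(-r * t_d) = 1.0195 * 0.99746562 = 1.01691620
S_0' = S_0 - PV(D) = 51.4200 - 1.01691620 = 50.40308380
d1 = (ln(S_0'/K) + (r + sigma^2/2)*T) / (sigma*sqrt(T)) = 0.79159650
d2 = d1 - sigma*sqrt(T) = 0.62708459
exp(-rT) = 0.99493159
N(-d1) = 0.21429799; N(-d2) = 0.26530190
P = K * exp(-rT) * N(-d2) - S_0' * N(-d1) = 45.0800 * 0.99493159 * 0.26530190 - 50.40308380 * 0.21429799 = 1.0979

Answer: Price = 1.0979


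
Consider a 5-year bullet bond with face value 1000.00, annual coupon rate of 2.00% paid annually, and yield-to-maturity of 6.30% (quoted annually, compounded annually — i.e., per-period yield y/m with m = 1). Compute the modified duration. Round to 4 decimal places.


Coupon per period c = face * coupon_rate / m = 20.000000
Periods per year m = 1; per-period yield y/m = 0.063000
Number of cashflows N = 5
Cashflows (t years, CF_t, discount factor 1/(1+y/m)^(m*t), PV):
  t = 1.0000: CF_t = 20.000000, DF = 0.940734, PV = 18.814675
  t = 2.0000: CF_t = 20.000000, DF = 0.884980, PV = 17.699601
  t = 3.0000: CF_t = 20.000000, DF = 0.832531, PV = 16.650612
  t = 4.0000: CF_t = 20.000000, DF = 0.783190, PV = 15.663793
  t = 5.0000: CF_t = 1020.000000, DF = 0.736773, PV = 751.508417
Price P = sum_t PV_t = 820.337098
First compute Macaulay numerator sum_t t * PV_t:
  t * PV_t at t = 1.0000: 18.814675
  t * PV_t at t = 2.0000: 35.399201
  t * PV_t at t = 3.0000: 49.951836
  t * PV_t at t = 4.0000: 62.655172
  t * PV_t at t = 5.0000: 3757.542085
Macaulay duration D = 3924.362970 / 820.337098 = 4.783842
Modified duration = D / (1 + y/m) = 4.783842 / (1 + 0.063000) = 4.500322

Answer: Modified duration = 4.5003


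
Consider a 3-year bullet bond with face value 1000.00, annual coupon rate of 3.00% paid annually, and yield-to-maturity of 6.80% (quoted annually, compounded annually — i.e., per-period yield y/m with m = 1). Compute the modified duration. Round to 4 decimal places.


Answer: Modified duration = 2.7232

Derivation:
Coupon per period c = face * coupon_rate / m = 30.000000
Periods per year m = 1; per-period yield y/m = 0.068000
Number of cashflows N = 3
Cashflows (t years, CF_t, discount factor 1/(1+y/m)^(m*t), PV):
  t = 1.0000: CF_t = 30.000000, DF = 0.936330, PV = 28.089888
  t = 2.0000: CF_t = 30.000000, DF = 0.876713, PV = 26.301393
  t = 3.0000: CF_t = 1030.000000, DF = 0.820892, PV = 845.519186
Price P = sum_t PV_t = 899.910466
First compute Macaulay numerator sum_t t * PV_t:
  t * PV_t at t = 1.0000: 28.089888
  t * PV_t at t = 2.0000: 52.602786
  t * PV_t at t = 3.0000: 2536.557557
Macaulay duration D = 2617.250231 / 899.910466 = 2.908345
Modified duration = D / (1 + y/m) = 2.908345 / (1 + 0.068000) = 2.723170


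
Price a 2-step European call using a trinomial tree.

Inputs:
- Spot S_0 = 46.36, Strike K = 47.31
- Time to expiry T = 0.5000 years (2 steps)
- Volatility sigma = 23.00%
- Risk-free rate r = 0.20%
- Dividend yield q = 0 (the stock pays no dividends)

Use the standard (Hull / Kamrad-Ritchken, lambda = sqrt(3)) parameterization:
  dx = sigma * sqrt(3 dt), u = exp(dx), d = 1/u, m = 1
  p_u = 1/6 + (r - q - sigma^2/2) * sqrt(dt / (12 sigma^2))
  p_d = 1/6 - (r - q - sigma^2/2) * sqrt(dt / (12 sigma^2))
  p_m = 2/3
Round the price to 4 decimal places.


dt = T/N = 0.250000; dx = sigma*sqrt(3*dt) = 0.199186
u = exp(dx) = 1.220409; d = 1/u = 0.819398
p_u = 0.151323, p_m = 0.666667, p_d = 0.182010
Discount per step: exp(-r*dt) = 0.999500
Stock lattice S(k, j) with j the centered position index:
  k=0: S(0,+0) = 46.3600
  k=1: S(1,-1) = 37.9873; S(1,+0) = 46.3600; S(1,+1) = 56.5781
  k=2: S(2,-2) = 31.1267; S(2,-1) = 37.9873; S(2,+0) = 46.3600; S(2,+1) = 56.5781; S(2,+2) = 69.0485
Terminal payoffs V(N, j) = max(S_T - K, 0):
  V(2,-2) = 0.000000; V(2,-1) = 0.000000; V(2,+0) = 0.000000; V(2,+1) = 9.268150; V(2,+2) = 21.738469
Backward induction: V(k, j) = exp(-r*dt) * [p_u * V(k+1, j+1) + p_m * V(k+1, j) + p_d * V(k+1, j-1)]
  V(1,-1) = exp(-r*dt) * [p_u*0.000000 + p_m*0.000000 + p_d*0.000000] = 0.000000
  V(1,+0) = exp(-r*dt) * [p_u*9.268150 + p_m*0.000000 + p_d*0.000000] = 1.401783
  V(1,+1) = exp(-r*dt) * [p_u*21.738469 + p_m*9.268150 + p_d*0.000000] = 9.463563
  V(0,+0) = exp(-r*dt) * [p_u*9.463563 + p_m*1.401783 + p_d*0.000000] = 2.365393

Answer: Price = V(0,0) = 2.3654


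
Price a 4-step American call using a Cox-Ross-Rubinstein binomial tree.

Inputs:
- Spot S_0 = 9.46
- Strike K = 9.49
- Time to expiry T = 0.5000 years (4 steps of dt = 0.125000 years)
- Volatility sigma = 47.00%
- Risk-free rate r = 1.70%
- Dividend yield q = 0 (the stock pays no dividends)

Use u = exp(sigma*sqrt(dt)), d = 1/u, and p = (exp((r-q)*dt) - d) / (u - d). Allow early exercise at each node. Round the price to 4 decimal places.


Answer: Price = V(0,0) = 1.2012

Derivation:
dt = T/N = 0.125000
u = exp(sigma*sqrt(dt)) = 1.180774; d = 1/u = 0.846902
p = (exp((r-q)*dt) - d) / (u - d) = 0.464924
Discount per step: exp(-r*dt) = 0.997877
Stock lattice S(k, i) with i counting down-moves:
  k=0: S(0,0) = 9.4600
  k=1: S(1,0) = 11.1701; S(1,1) = 8.0117
  k=2: S(2,0) = 13.1894; S(2,1) = 9.4600; S(2,2) = 6.7851
  k=3: S(3,0) = 15.5737; S(3,1) = 11.1701; S(3,2) = 8.0117; S(3,3) = 5.7463
  k=4: S(4,0) = 18.3890; S(4,1) = 13.1894; S(4,2) = 9.4600; S(4,3) = 6.7851; S(4,4) = 4.8666
Terminal payoffs V(N, i) = max(S_T - K, 0):
  V(4,0) = 8.899002; V(4,1) = 3.699388; V(4,2) = 0.000000; V(4,3) = 0.000000; V(4,4) = 0.000000
Backward induction: V(k, i) = exp(-r*dt) * [p * V(k+1, i) + (1-p) * V(k+1, i+1)]; then take max(V_cont, immediate exercise) for American.
  V(3,0) = exp(-r*dt) * [p*8.899002 + (1-p)*3.699388] = 6.103830; exercise = 6.083686; V(3,0) = max -> 6.103830
  V(3,1) = exp(-r*dt) * [p*3.699388 + (1-p)*0.000000] = 1.716284; exercise = 1.680121; V(3,1) = max -> 1.716284
  V(3,2) = exp(-r*dt) * [p*0.000000 + (1-p)*0.000000] = 0.000000; exercise = 0.000000; V(3,2) = max -> 0.000000
  V(3,3) = exp(-r*dt) * [p*0.000000 + (1-p)*0.000000] = 0.000000; exercise = 0.000000; V(3,3) = max -> 0.000000
  V(2,0) = exp(-r*dt) * [p*6.103830 + (1-p)*1.716284] = 3.748188; exercise = 3.699388; V(2,0) = max -> 3.748188
  V(2,1) = exp(-r*dt) * [p*1.716284 + (1-p)*0.000000] = 0.796248; exercise = 0.000000; V(2,1) = max -> 0.796248
  V(2,2) = exp(-r*dt) * [p*0.000000 + (1-p)*0.000000] = 0.000000; exercise = 0.000000; V(2,2) = max -> 0.000000
  V(1,0) = exp(-r*dt) * [p*3.748188 + (1-p)*0.796248] = 2.164073; exercise = 1.680121; V(1,0) = max -> 2.164073
  V(1,1) = exp(-r*dt) * [p*0.796248 + (1-p)*0.000000] = 0.369409; exercise = 0.000000; V(1,1) = max -> 0.369409
  V(0,0) = exp(-r*dt) * [p*2.164073 + (1-p)*0.369409] = 1.201237; exercise = 0.000000; V(0,0) = max -> 1.201237


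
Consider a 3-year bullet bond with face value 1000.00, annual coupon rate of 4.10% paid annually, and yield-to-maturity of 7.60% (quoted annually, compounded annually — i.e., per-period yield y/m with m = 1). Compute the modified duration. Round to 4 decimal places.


Answer: Modified duration = 2.6740

Derivation:
Coupon per period c = face * coupon_rate / m = 41.000000
Periods per year m = 1; per-period yield y/m = 0.076000
Number of cashflows N = 3
Cashflows (t years, CF_t, discount factor 1/(1+y/m)^(m*t), PV):
  t = 1.0000: CF_t = 41.000000, DF = 0.929368, PV = 38.104089
  t = 2.0000: CF_t = 41.000000, DF = 0.863725, PV = 35.412722
  t = 3.0000: CF_t = 1041.000000, DF = 0.802718, PV = 835.629793
Price P = sum_t PV_t = 909.146604
First compute Macaulay numerator sum_t t * PV_t:
  t * PV_t at t = 1.0000: 38.104089
  t * PV_t at t = 2.0000: 70.825445
  t * PV_t at t = 3.0000: 2506.889378
Macaulay duration D = 2615.818912 / 909.146604 = 2.877225
Modified duration = D / (1 + y/m) = 2.877225 / (1 + 0.076000) = 2.674000


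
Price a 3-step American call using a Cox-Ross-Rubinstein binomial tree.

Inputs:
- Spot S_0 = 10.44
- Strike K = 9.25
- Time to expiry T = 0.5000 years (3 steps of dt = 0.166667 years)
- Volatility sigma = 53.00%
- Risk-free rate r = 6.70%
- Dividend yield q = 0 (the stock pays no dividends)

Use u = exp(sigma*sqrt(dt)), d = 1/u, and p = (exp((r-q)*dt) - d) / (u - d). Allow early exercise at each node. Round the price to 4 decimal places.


dt = T/N = 0.166667
u = exp(sigma*sqrt(dt)) = 1.241564; d = 1/u = 0.805436
p = (exp((r-q)*dt) - d) / (u - d) = 0.471865
Discount per step: exp(-r*dt) = 0.988895
Stock lattice S(k, i) with i counting down-moves:
  k=0: S(0,0) = 10.4400
  k=1: S(1,0) = 12.9619; S(1,1) = 8.4088
  k=2: S(2,0) = 16.0931; S(2,1) = 10.4400; S(2,2) = 6.7727
  k=3: S(3,0) = 19.9806; S(3,1) = 12.9619; S(3,2) = 8.4088; S(3,3) = 5.4550
Terminal payoffs V(N, i) = max(S_T - K, 0):
  V(3,0) = 10.730551; V(3,1) = 3.711925; V(3,2) = 0.000000; V(3,3) = 0.000000
Backward induction: V(k, i) = exp(-r*dt) * [p * V(k+1, i) + (1-p) * V(k+1, i+1)]; then take max(V_cont, immediate exercise) for American.
  V(2,0) = exp(-r*dt) * [p*10.730551 + (1-p)*3.711925] = 6.945771; exercise = 6.843054; V(2,0) = max -> 6.945771
  V(2,1) = exp(-r*dt) * [p*3.711925 + (1-p)*0.000000] = 1.732076; exercise = 1.190000; V(2,1) = max -> 1.732076
  V(2,2) = exp(-r*dt) * [p*0.000000 + (1-p)*0.000000] = 0.000000; exercise = 0.000000; V(2,2) = max -> 0.000000
  V(1,0) = exp(-r*dt) * [p*6.945771 + (1-p)*1.732076] = 4.145683; exercise = 3.711925; V(1,0) = max -> 4.145683
  V(1,1) = exp(-r*dt) * [p*1.732076 + (1-p)*0.000000] = 0.808230; exercise = 0.000000; V(1,1) = max -> 0.808230
  V(0,0) = exp(-r*dt) * [p*4.145683 + (1-p)*0.808230] = 2.356594; exercise = 1.190000; V(0,0) = max -> 2.356594

Answer: Price = V(0,0) = 2.3566


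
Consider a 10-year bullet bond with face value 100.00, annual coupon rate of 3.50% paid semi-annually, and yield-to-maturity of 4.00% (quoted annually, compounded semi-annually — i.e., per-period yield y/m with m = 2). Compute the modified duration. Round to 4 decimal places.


Answer: Modified duration = 8.3185

Derivation:
Coupon per period c = face * coupon_rate / m = 1.750000
Periods per year m = 2; per-period yield y/m = 0.020000
Number of cashflows N = 20
Cashflows (t years, CF_t, discount factor 1/(1+y/m)^(m*t), PV):
  t = 0.5000: CF_t = 1.750000, DF = 0.980392, PV = 1.715686
  t = 1.0000: CF_t = 1.750000, DF = 0.961169, PV = 1.682045
  t = 1.5000: CF_t = 1.750000, DF = 0.942322, PV = 1.649064
  t = 2.0000: CF_t = 1.750000, DF = 0.923845, PV = 1.616729
  t = 2.5000: CF_t = 1.750000, DF = 0.905731, PV = 1.585029
  t = 3.0000: CF_t = 1.750000, DF = 0.887971, PV = 1.553950
  t = 3.5000: CF_t = 1.750000, DF = 0.870560, PV = 1.523480
  t = 4.0000: CF_t = 1.750000, DF = 0.853490, PV = 1.493608
  t = 4.5000: CF_t = 1.750000, DF = 0.836755, PV = 1.464322
  t = 5.0000: CF_t = 1.750000, DF = 0.820348, PV = 1.435610
  t = 5.5000: CF_t = 1.750000, DF = 0.804263, PV = 1.407460
  t = 6.0000: CF_t = 1.750000, DF = 0.788493, PV = 1.379863
  t = 6.5000: CF_t = 1.750000, DF = 0.773033, PV = 1.352807
  t = 7.0000: CF_t = 1.750000, DF = 0.757875, PV = 1.326281
  t = 7.5000: CF_t = 1.750000, DF = 0.743015, PV = 1.300276
  t = 8.0000: CF_t = 1.750000, DF = 0.728446, PV = 1.274780
  t = 8.5000: CF_t = 1.750000, DF = 0.714163, PV = 1.249784
  t = 9.0000: CF_t = 1.750000, DF = 0.700159, PV = 1.225279
  t = 9.5000: CF_t = 1.750000, DF = 0.686431, PV = 1.201254
  t = 10.0000: CF_t = 101.750000, DF = 0.672971, PV = 68.474833
Price P = sum_t PV_t = 95.912142
First compute Macaulay numerator sum_t t * PV_t:
  t * PV_t at t = 0.5000: 0.857843
  t * PV_t at t = 1.0000: 1.682045
  t * PV_t at t = 1.5000: 2.473596
  t * PV_t at t = 2.0000: 3.233459
  t * PV_t at t = 2.5000: 3.962572
  t * PV_t at t = 3.0000: 4.661850
  t * PV_t at t = 3.5000: 5.332181
  t * PV_t at t = 4.0000: 5.974433
  t * PV_t at t = 4.5000: 6.589448
  t * PV_t at t = 5.0000: 7.178048
  t * PV_t at t = 5.5000: 7.741032
  t * PV_t at t = 6.0000: 8.279178
  t * PV_t at t = 6.5000: 8.793245
  t * PV_t at t = 7.0000: 9.283969
  t * PV_t at t = 7.5000: 9.752068
  t * PV_t at t = 8.0000: 10.198241
  t * PV_t at t = 8.5000: 10.623168
  t * PV_t at t = 9.0000: 11.027510
  t * PV_t at t = 9.5000: 11.411911
  t * PV_t at t = 10.0000: 684.748331
Macaulay duration D = 813.804130 / 95.912142 = 8.484892
Modified duration = D / (1 + y/m) = 8.484892 / (1 + 0.020000) = 8.318521


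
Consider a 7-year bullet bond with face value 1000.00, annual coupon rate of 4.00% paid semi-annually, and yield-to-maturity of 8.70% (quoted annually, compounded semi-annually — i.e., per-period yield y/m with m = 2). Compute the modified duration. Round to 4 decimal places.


Answer: Modified duration = 5.7694

Derivation:
Coupon per period c = face * coupon_rate / m = 20.000000
Periods per year m = 2; per-period yield y/m = 0.043500
Number of cashflows N = 14
Cashflows (t years, CF_t, discount factor 1/(1+y/m)^(m*t), PV):
  t = 0.5000: CF_t = 20.000000, DF = 0.958313, PV = 19.166267
  t = 1.0000: CF_t = 20.000000, DF = 0.918365, PV = 18.367290
  t = 1.5000: CF_t = 20.000000, DF = 0.880081, PV = 17.601620
  t = 2.0000: CF_t = 20.000000, DF = 0.843393, PV = 16.867868
  t = 2.5000: CF_t = 20.000000, DF = 0.808235, PV = 16.164703
  t = 3.0000: CF_t = 20.000000, DF = 0.774543, PV = 15.490851
  t = 3.5000: CF_t = 20.000000, DF = 0.742254, PV = 14.845090
  t = 4.0000: CF_t = 20.000000, DF = 0.711312, PV = 14.226248
  t = 4.5000: CF_t = 20.000000, DF = 0.681660, PV = 13.633203
  t = 5.0000: CF_t = 20.000000, DF = 0.653244, PV = 13.064881
  t = 5.5000: CF_t = 20.000000, DF = 0.626013, PV = 12.520250
  t = 6.0000: CF_t = 20.000000, DF = 0.599916, PV = 11.998323
  t = 6.5000: CF_t = 20.000000, DF = 0.574908, PV = 11.498153
  t = 7.0000: CF_t = 1020.000000, DF = 0.550942, PV = 561.960544
Price P = sum_t PV_t = 757.405291
First compute Macaulay numerator sum_t t * PV_t:
  t * PV_t at t = 0.5000: 9.583134
  t * PV_t at t = 1.0000: 18.367290
  t * PV_t at t = 1.5000: 26.402430
  t * PV_t at t = 2.0000: 33.735735
  t * PV_t at t = 2.5000: 40.411757
  t * PV_t at t = 3.0000: 46.472553
  t * PV_t at t = 3.5000: 51.957813
  t * PV_t at t = 4.0000: 56.904991
  t * PV_t at t = 4.5000: 61.349415
  t * PV_t at t = 5.0000: 65.324405
  t * PV_t at t = 5.5000: 68.861376
  t * PV_t at t = 6.0000: 71.989939
  t * PV_t at t = 6.5000: 74.737998
  t * PV_t at t = 7.0000: 3933.723807
Macaulay duration D = 4559.822644 / 757.405291 = 6.020321
Modified duration = D / (1 + y/m) = 6.020321 / (1 + 0.043500) = 5.769354


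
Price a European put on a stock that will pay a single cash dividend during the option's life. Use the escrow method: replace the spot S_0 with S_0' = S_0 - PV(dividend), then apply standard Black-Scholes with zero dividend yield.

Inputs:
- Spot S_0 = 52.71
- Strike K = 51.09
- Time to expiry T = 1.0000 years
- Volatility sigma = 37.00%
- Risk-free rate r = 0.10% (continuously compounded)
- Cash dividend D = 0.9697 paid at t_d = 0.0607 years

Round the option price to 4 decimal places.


Answer: Price = 7.1969

Derivation:
PV(D) = D * exp(-r * t_d) = 0.9697 * 0.99993930 = 0.96964114
S_0' = S_0 - PV(D) = 52.7100 - 0.96964114 = 51.74035886
d1 = (ln(S_0'/K) + (r + sigma^2/2)*T) / (sigma*sqrt(T)) = 0.22189008
d2 = d1 - sigma*sqrt(T) = -0.14810992
exp(-rT) = 0.99900050
N(-d1) = 0.41219973; N(-d2) = 0.55887199
P = K * exp(-rT) * N(-d2) - S_0' * N(-d1) = 51.0900 * 0.99900050 * 0.55887199 - 51.74035886 * 0.41219973 = 7.1969


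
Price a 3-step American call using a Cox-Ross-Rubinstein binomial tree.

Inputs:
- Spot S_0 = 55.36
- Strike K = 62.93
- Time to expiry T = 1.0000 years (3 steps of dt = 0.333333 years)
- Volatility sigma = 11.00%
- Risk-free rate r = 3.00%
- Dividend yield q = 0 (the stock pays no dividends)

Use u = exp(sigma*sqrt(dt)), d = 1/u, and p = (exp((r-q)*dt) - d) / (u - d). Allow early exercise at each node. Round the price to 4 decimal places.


Answer: Price = V(0,0) = 0.7020

Derivation:
dt = T/N = 0.333333
u = exp(sigma*sqrt(dt)) = 1.065569; d = 1/u = 0.938466
p = (exp((r-q)*dt) - d) / (u - d) = 0.563200
Discount per step: exp(-r*dt) = 0.990050
Stock lattice S(k, i) with i counting down-moves:
  k=0: S(0,0) = 55.3600
  k=1: S(1,0) = 58.9899; S(1,1) = 51.9535
  k=2: S(2,0) = 62.8578; S(2,1) = 55.3600; S(2,2) = 48.7566
  k=3: S(3,0) = 66.9793; S(3,1) = 58.9899; S(3,2) = 51.9535; S(3,3) = 45.7564
Terminal payoffs V(N, i) = max(S_T - K, 0):
  V(3,0) = 4.049252; V(3,1) = 0.000000; V(3,2) = 0.000000; V(3,3) = 0.000000
Backward induction: V(k, i) = exp(-r*dt) * [p * V(k+1, i) + (1-p) * V(k+1, i+1)]; then take max(V_cont, immediate exercise) for American.
  V(2,0) = exp(-r*dt) * [p*4.049252 + (1-p)*0.000000] = 2.257845; exercise = 0.000000; V(2,0) = max -> 2.257845
  V(2,1) = exp(-r*dt) * [p*0.000000 + (1-p)*0.000000] = 0.000000; exercise = 0.000000; V(2,1) = max -> 0.000000
  V(2,2) = exp(-r*dt) * [p*0.000000 + (1-p)*0.000000] = 0.000000; exercise = 0.000000; V(2,2) = max -> 0.000000
  V(1,0) = exp(-r*dt) * [p*2.257845 + (1-p)*0.000000] = 1.258965; exercise = 0.000000; V(1,0) = max -> 1.258965
  V(1,1) = exp(-r*dt) * [p*0.000000 + (1-p)*0.000000] = 0.000000; exercise = 0.000000; V(1,1) = max -> 0.000000
  V(0,0) = exp(-r*dt) * [p*1.258965 + (1-p)*0.000000] = 0.701993; exercise = 0.000000; V(0,0) = max -> 0.701993


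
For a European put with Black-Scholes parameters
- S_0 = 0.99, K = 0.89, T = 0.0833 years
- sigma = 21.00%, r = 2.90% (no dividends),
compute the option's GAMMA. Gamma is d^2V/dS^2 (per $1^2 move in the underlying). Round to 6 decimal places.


d1 = 1.8270348117; d2 = 1.7664251590
phi(d1) = 0.0751727384; exp(-qT) = 1.0000000000; exp(-rT) = 0.9975872155
Gamma = exp(-qT) * phi(d1) / (S * sigma * sqrt(T)) = 1.0000000000 * 0.0751727384 / (0.9900 * 0.2100 * 0.2886173938) = 1.252805

Answer: Gamma = 1.252805


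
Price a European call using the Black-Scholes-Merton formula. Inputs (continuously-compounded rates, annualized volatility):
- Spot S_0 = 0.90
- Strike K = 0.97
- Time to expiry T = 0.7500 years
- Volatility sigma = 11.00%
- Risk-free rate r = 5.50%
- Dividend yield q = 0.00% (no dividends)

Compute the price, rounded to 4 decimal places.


Answer: Price = 0.0215

Derivation:
d1 = (ln(S/K) + (r - q + 0.5*sigma^2) * T) / (sigma * sqrt(T)) = -0.30561573
d2 = d1 - sigma * sqrt(T) = -0.40087852
exp(-rT) = 0.95958920; exp(-qT) = 1.00000000
C = S_0 * exp(-qT) * N(d1) - K * exp(-rT) * N(d2)
N(d1) = 0.37994862; N(d2) = 0.34425478
C = 0.9000 * 1.00000000 * 0.37994862 - 0.9700 * 0.95958920 * 0.34425478 = 0.0215


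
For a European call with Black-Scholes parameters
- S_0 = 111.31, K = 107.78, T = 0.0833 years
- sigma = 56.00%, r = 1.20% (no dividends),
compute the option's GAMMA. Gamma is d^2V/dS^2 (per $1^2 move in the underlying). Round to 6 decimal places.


Answer: Gamma = 0.021284

Derivation:
d1 = 0.2863902052; d2 = 0.1247644647
phi(d1) = 0.3829127173; exp(-qT) = 1.0000000000; exp(-rT) = 0.9990008994
Gamma = exp(-qT) * phi(d1) / (S * sigma * sqrt(T)) = 1.0000000000 * 0.3829127173 / (111.3100 * 0.5600 * 0.2886173938) = 0.021284


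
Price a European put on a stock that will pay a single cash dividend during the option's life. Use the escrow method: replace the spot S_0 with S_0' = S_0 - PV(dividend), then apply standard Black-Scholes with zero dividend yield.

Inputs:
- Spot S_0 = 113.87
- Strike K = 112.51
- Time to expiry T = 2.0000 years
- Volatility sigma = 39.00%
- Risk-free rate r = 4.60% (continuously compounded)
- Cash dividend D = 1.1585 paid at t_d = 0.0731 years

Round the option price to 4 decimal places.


PV(D) = D * exp(-r * t_d) = 1.1585 * 0.99664305 = 1.15461097
S_0' = S_0 - PV(D) = 113.8700 - 1.15461097 = 112.71538903
d1 = (ln(S_0'/K) + (r + sigma^2/2)*T) / (sigma*sqrt(T)) = 0.44588314
d2 = d1 - sigma*sqrt(T) = -0.10566015
exp(-rT) = 0.91210515
N(-d1) = 0.32784083; N(-d2) = 0.54207400
P = K * exp(-rT) * N(-d2) - S_0' * N(-d1) = 112.5100 * 0.91210515 * 0.54207400 - 112.71538903 * 0.32784083 = 18.6754

Answer: Price = 18.6754


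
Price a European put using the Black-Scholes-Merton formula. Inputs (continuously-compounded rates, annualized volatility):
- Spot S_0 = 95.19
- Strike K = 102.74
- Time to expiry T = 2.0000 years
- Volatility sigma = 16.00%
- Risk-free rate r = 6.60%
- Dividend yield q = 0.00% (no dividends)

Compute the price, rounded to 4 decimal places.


Answer: Price = 6.0151

Derivation:
d1 = (ln(S/K) + (r - q + 0.5*sigma^2) * T) / (sigma * sqrt(T)) = 0.35918094
d2 = d1 - sigma * sqrt(T) = 0.13290677
exp(-rT) = 0.87634100; exp(-qT) = 1.00000000
P = K * exp(-rT) * N(-d2) - S_0 * exp(-qT) * N(-d1)
N(-d1) = 0.35972987; N(-d2) = 0.44713356
P = 102.7400 * 0.87634100 * 0.44713356 - 95.1900 * 1.00000000 * 0.35972987 = 6.0151


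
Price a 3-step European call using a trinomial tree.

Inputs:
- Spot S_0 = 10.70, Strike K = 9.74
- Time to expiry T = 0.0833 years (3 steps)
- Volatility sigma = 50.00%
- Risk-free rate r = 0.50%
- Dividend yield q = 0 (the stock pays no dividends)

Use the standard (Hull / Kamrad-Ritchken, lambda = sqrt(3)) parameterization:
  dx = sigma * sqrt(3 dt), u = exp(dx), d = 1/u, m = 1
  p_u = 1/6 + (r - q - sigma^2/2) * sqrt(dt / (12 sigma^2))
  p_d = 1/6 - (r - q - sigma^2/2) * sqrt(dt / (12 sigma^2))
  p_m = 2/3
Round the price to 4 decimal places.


dt = T/N = 0.027767; dx = sigma*sqrt(3*dt) = 0.144309
u = exp(dx) = 1.155241; d = 1/u = 0.865620
p_u = 0.155122, p_m = 0.666667, p_d = 0.178211
Discount per step: exp(-r*dt) = 0.999861
Stock lattice S(k, j) with j the centered position index:
  k=0: S(0,+0) = 10.7000
  k=1: S(1,-1) = 9.2621; S(1,+0) = 10.7000; S(1,+1) = 12.3611
  k=2: S(2,-2) = 8.0175; S(2,-1) = 9.2621; S(2,+0) = 10.7000; S(2,+1) = 12.3611; S(2,+2) = 14.2800
  k=3: S(3,-3) = 6.9401; S(3,-2) = 8.0175; S(3,-1) = 9.2621; S(3,+0) = 10.7000; S(3,+1) = 12.3611; S(3,+2) = 14.2800; S(3,+3) = 16.4969
Terminal payoffs V(N, j) = max(S_T - K, 0):
  V(3,-3) = 0.000000; V(3,-2) = 0.000000; V(3,-1) = 0.000000; V(3,+0) = 0.960000; V(3,+1) = 2.621075; V(3,+2) = 4.540017; V(3,+3) = 6.756856
Backward induction: V(k, j) = exp(-r*dt) * [p_u * V(k+1, j+1) + p_m * V(k+1, j) + p_d * V(k+1, j-1)]
  V(2,-2) = exp(-r*dt) * [p_u*0.000000 + p_m*0.000000 + p_d*0.000000] = 0.000000
  V(2,-1) = exp(-r*dt) * [p_u*0.960000 + p_m*0.000000 + p_d*0.000000] = 0.148896
  V(2,+0) = exp(-r*dt) * [p_u*2.621075 + p_m*0.960000 + p_d*0.000000] = 1.046441
  V(2,+1) = exp(-r*dt) * [p_u*4.540017 + p_m*2.621075 + p_d*0.960000] = 2.622359
  V(2,+2) = exp(-r*dt) * [p_u*6.756856 + p_m*4.540017 + p_d*2.621075] = 4.541290
  V(1,-1) = exp(-r*dt) * [p_u*1.046441 + p_m*0.148896 + p_d*0.000000] = 0.261554
  V(1,+0) = exp(-r*dt) * [p_u*2.622359 + p_m*1.046441 + p_d*0.148896] = 1.130791
  V(1,+1) = exp(-r*dt) * [p_u*4.541290 + p_m*2.622359 + p_d*1.046441] = 2.638814
  V(0,+0) = exp(-r*dt) * [p_u*2.638814 + p_m*1.130791 + p_d*0.261554] = 1.209643

Answer: Price = V(0,0) = 1.2096


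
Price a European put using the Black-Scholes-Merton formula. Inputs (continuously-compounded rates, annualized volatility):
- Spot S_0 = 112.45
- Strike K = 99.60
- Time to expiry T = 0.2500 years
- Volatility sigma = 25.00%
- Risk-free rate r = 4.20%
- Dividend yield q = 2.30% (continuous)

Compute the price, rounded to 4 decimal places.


d1 = (ln(S/K) + (r - q + 0.5*sigma^2) * T) / (sigma * sqrt(T)) = 1.07127211
d2 = d1 - sigma * sqrt(T) = 0.94627211
exp(-rT) = 0.98955493; exp(-qT) = 0.99426650
P = K * exp(-rT) * N(-d2) - S_0 * exp(-qT) * N(-d1)
N(-d1) = 0.14202355; N(-d2) = 0.17200491
P = 99.6000 * 0.98955493 * 0.17200491 - 112.4500 * 0.99426650 * 0.14202355 = 1.0738

Answer: Price = 1.0738


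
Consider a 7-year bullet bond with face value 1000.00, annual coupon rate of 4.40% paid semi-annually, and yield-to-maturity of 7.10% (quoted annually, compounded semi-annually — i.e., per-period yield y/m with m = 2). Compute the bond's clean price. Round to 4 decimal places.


Answer: Price = 853.0662

Derivation:
Coupon per period c = face * coupon_rate / m = 22.000000
Periods per year m = 2; per-period yield y/m = 0.035500
Number of cashflows N = 14
Cashflows (t years, CF_t, discount factor 1/(1+y/m)^(m*t), PV):
  t = 0.5000: CF_t = 22.000000, DF = 0.965717, PV = 21.245775
  t = 1.0000: CF_t = 22.000000, DF = 0.932609, PV = 20.517407
  t = 1.5000: CF_t = 22.000000, DF = 0.900637, PV = 19.814010
  t = 2.0000: CF_t = 22.000000, DF = 0.869760, PV = 19.134727
  t = 2.5000: CF_t = 22.000000, DF = 0.839942, PV = 18.478732
  t = 3.0000: CF_t = 22.000000, DF = 0.811147, PV = 17.845226
  t = 3.5000: CF_t = 22.000000, DF = 0.783338, PV = 17.233439
  t = 4.0000: CF_t = 22.000000, DF = 0.756483, PV = 16.642626
  t = 4.5000: CF_t = 22.000000, DF = 0.730549, PV = 16.072068
  t = 5.0000: CF_t = 22.000000, DF = 0.705503, PV = 15.521070
  t = 5.5000: CF_t = 22.000000, DF = 0.681316, PV = 14.988962
  t = 6.0000: CF_t = 22.000000, DF = 0.657959, PV = 14.475096
  t = 6.5000: CF_t = 22.000000, DF = 0.635402, PV = 13.978847
  t = 7.0000: CF_t = 1022.000000, DF = 0.613619, PV = 627.118266
Price P = sum_t PV_t = 853.066249


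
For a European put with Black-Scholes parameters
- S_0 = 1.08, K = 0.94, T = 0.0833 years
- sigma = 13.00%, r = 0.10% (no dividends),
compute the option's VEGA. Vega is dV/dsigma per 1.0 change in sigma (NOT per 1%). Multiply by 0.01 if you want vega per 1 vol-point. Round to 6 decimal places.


Answer: Vega = 0.000122

Derivation:
d1 = 3.7212861908; d2 = 3.6837659296
phi(d1) = 0.0003925196; exp(-qT) = 1.0000000000; exp(-rT) = 0.9999167035
Vega = S * exp(-qT) * phi(d1) * sqrt(T) = 1.0800 * 1.0000000000 * 0.0003925196 * 0.2886173938 = 0.000122


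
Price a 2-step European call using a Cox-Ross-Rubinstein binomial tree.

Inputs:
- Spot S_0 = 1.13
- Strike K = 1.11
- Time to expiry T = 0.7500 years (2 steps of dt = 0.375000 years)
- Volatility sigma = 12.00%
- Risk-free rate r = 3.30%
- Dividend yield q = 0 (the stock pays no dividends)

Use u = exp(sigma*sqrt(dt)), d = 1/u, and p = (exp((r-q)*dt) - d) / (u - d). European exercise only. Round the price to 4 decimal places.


Answer: Price = V(0,0) = 0.0718

Derivation:
dt = T/N = 0.375000
u = exp(sigma*sqrt(dt)) = 1.076252; d = 1/u = 0.929150
p = (exp((r-q)*dt) - d) / (u - d) = 0.566285
Discount per step: exp(-r*dt) = 0.987701
Stock lattice S(k, i) with i counting down-moves:
  k=0: S(0,0) = 1.1300
  k=1: S(1,0) = 1.2162; S(1,1) = 1.0499
  k=2: S(2,0) = 1.3089; S(2,1) = 1.1300; S(2,2) = 0.9756
Terminal payoffs V(N, i) = max(S_T - K, 0):
  V(2,0) = 0.198900; V(2,1) = 0.020000; V(2,2) = 0.000000
Backward induction: V(k, i) = exp(-r*dt) * [p * V(k+1, i) + (1-p) * V(k+1, i+1)].
  V(1,0) = exp(-r*dt) * [p*0.198900 + (1-p)*0.020000] = 0.119816
  V(1,1) = exp(-r*dt) * [p*0.020000 + (1-p)*0.000000] = 0.011186
  V(0,0) = exp(-r*dt) * [p*0.119816 + (1-p)*0.011186] = 0.071808


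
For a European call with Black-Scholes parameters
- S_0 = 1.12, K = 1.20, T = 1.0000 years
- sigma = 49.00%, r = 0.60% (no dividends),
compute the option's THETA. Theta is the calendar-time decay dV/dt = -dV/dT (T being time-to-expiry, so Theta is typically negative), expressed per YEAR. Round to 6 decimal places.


d1 = 0.1164431194; d2 = -0.3735568806
phi(d1) = 0.3962467985; exp(-qT) = 1.0000000000; exp(-rT) = 0.9940179641
Theta = -S*exp(-qT)*phi(d1)*sigma/(2*sqrt(T)) - r*K*exp(-rT)*N(d2) + q*S*exp(-qT)*N(d1)
N(d1) = 0.5463493183; N(d2) = 0.3543670097; sqrt(T) = 1.0000000000
Term 1 = -1.1200 * 1.0000000000 * 0.3962467985 * 0.4900 / (2 * 1.0000000000) = -0.1087301215
Term 2 = -0.0060 * 1.2000 * 0.9940179641 * 0.3543670097 = -0.0025361796
Term 3 = 0 (no dividend yield, q = 0)
Theta = -0.1087301215 + (-0.0025361796) + (0.0000000000) = -0.111266

Answer: Theta = -0.111266


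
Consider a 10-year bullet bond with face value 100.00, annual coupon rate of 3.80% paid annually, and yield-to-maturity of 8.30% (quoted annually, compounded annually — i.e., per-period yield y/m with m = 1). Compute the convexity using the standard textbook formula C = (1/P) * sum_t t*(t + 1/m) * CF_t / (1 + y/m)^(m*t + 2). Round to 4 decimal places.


Coupon per period c = face * coupon_rate / m = 3.800000
Periods per year m = 1; per-period yield y/m = 0.083000
Number of cashflows N = 10
Cashflows (t years, CF_t, discount factor 1/(1+y/m)^(m*t), PV):
  t = 1.0000: CF_t = 3.800000, DF = 0.923361, PV = 3.508772
  t = 2.0000: CF_t = 3.800000, DF = 0.852596, PV = 3.239863
  t = 3.0000: CF_t = 3.800000, DF = 0.787254, PV = 2.991564
  t = 4.0000: CF_t = 3.800000, DF = 0.726919, PV = 2.762293
  t = 5.0000: CF_t = 3.800000, DF = 0.671209, PV = 2.550594
  t = 6.0000: CF_t = 3.800000, DF = 0.619768, PV = 2.355119
  t = 7.0000: CF_t = 3.800000, DF = 0.572270, PV = 2.174625
  t = 8.0000: CF_t = 3.800000, DF = 0.528412, PV = 2.007964
  t = 9.0000: CF_t = 3.800000, DF = 0.487915, PV = 1.854076
  t = 10.0000: CF_t = 103.800000, DF = 0.450521, PV = 46.764122
Price P = sum_t PV_t = 70.208992
Convexity numerator sum_t t*(t + 1/m) * CF_t / (1+y/m)^(m*t + 2):
  t = 1.0000: term = 5.983127
  t = 2.0000: term = 16.573759
  t = 3.0000: term = 30.607127
  t = 4.0000: term = 47.102380
  t = 5.0000: term = 65.238754
  t = 6.0000: term = 84.334492
  t = 7.0000: term = 103.828245
  t = 8.0000: term = 123.262658
  t = 9.0000: term = 142.269919
  t = 10.0000: term = 4385.797333
Convexity = (1/P) * sum = 5004.997793 / 70.208992 = 71.287134

Answer: Convexity = 71.2871


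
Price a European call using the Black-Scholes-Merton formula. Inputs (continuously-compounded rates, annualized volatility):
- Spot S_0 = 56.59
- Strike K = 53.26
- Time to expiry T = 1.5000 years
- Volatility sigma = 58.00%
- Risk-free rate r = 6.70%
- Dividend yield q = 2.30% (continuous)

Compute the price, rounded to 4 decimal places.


Answer: Price = 17.7392

Derivation:
d1 = (ln(S/K) + (r - q + 0.5*sigma^2) * T) / (sigma * sqrt(T)) = 0.53346326
d2 = d1 - sigma * sqrt(T) = -0.17688876
exp(-rT) = 0.90438511; exp(-qT) = 0.96608834
C = S_0 * exp(-qT) * N(d1) - K * exp(-rT) * N(d2)
N(d1) = 0.70314353; N(d2) = 0.42979788
C = 56.5900 * 0.96608834 * 0.70314353 - 53.2600 * 0.90438511 * 0.42979788 = 17.7392


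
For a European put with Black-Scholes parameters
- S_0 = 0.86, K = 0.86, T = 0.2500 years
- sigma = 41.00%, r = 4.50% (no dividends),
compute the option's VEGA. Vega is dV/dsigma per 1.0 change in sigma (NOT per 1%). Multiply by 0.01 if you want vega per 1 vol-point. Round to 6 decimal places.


d1 = 0.1573780488; d2 = -0.0476219512
phi(d1) = 0.3940322744; exp(-qT) = 1.0000000000; exp(-rT) = 0.9888130446
Vega = S * exp(-qT) * phi(d1) * sqrt(T) = 0.8600 * 1.0000000000 * 0.3940322744 * 0.5000000000 = 0.169434

Answer: Vega = 0.169434


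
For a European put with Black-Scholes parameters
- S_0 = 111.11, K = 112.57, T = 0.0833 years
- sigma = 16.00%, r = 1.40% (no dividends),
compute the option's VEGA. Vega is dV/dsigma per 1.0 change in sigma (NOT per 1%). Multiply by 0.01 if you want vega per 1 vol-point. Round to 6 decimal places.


d1 = -0.2343524031; d2 = -0.2805311861
phi(d1) = 0.3881361660; exp(-qT) = 1.0000000000; exp(-rT) = 0.9988344797
Vega = S * exp(-qT) * phi(d1) * sqrt(T) = 111.1100 * 1.0000000000 * 0.3881361660 * 0.2886173938 = 12.446859

Answer: Vega = 12.446859


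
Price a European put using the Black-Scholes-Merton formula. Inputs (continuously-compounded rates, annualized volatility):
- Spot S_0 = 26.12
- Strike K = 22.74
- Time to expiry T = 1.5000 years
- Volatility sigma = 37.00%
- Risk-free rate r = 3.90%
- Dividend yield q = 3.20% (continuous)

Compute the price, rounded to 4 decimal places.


Answer: Price = 2.6480

Derivation:
d1 = (ln(S/K) + (r - q + 0.5*sigma^2) * T) / (sigma * sqrt(T)) = 0.55555049
d2 = d1 - sigma * sqrt(T) = 0.10239489
exp(-rT) = 0.94317824; exp(-qT) = 0.95313379
P = K * exp(-rT) * N(-d2) - S_0 * exp(-qT) * N(-d1)
N(-d1) = 0.28925909; N(-d2) = 0.45922162
P = 22.7400 * 0.94317824 * 0.45922162 - 26.1200 * 0.95313379 * 0.28925909 = 2.6480


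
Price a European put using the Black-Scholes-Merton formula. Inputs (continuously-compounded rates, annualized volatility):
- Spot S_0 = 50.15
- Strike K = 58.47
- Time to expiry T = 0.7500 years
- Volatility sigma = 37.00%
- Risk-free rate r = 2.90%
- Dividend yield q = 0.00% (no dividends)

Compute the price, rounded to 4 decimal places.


Answer: Price = 10.9276

Derivation:
d1 = (ln(S/K) + (r - q + 0.5*sigma^2) * T) / (sigma * sqrt(T)) = -0.25093761
d2 = d1 - sigma * sqrt(T) = -0.57136701
exp(-rT) = 0.97848483; exp(-qT) = 1.00000000
P = K * exp(-rT) * N(-d2) - S_0 * exp(-qT) * N(-d1)
N(-d1) = 0.59906883; N(-d2) = 0.71612456
P = 58.4700 * 0.97848483 * 0.71612456 - 50.1500 * 1.00000000 * 0.59906883 = 10.9276


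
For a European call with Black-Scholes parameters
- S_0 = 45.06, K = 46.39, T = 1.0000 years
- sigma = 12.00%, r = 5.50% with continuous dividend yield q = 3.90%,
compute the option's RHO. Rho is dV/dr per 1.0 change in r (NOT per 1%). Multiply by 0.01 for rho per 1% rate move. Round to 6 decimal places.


Answer: Rho = 19.006167

Derivation:
d1 = -0.0490748647; d2 = -0.1690748647
phi(d1) = 0.3984621747; exp(-qT) = 0.9617507091; exp(-rT) = 0.9464851480
N(d2) = 0.4328688777
Rho = K*T*exp(-rT)*N(d2) = 46.3900 * 1.0000 * 0.9464851480 * 0.4328688777 = 19.006167


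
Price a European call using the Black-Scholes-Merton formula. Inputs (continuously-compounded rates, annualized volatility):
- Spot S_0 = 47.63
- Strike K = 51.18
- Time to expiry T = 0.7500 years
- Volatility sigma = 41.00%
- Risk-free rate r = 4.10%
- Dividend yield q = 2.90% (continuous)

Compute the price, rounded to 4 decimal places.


d1 = (ln(S/K) + (r - q + 0.5*sigma^2) * T) / (sigma * sqrt(T)) = 0.00042663
d2 = d1 - sigma * sqrt(T) = -0.35464378
exp(-rT) = 0.96971797; exp(-qT) = 0.97848483
C = S_0 * exp(-qT) * N(d1) - K * exp(-rT) * N(d2)
N(d1) = 0.50017020; N(d2) = 0.36142824
C = 47.6300 * 0.97848483 * 0.50017020 - 51.1800 * 0.96971797 * 0.36142824 = 5.3728

Answer: Price = 5.3728


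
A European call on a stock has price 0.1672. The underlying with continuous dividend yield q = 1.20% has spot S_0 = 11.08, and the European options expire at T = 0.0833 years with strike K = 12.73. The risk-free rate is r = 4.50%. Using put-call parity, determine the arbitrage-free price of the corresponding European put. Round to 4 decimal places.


Put-call parity: C - P = S_0 * exp(-qT) - K * exp(-rT).
S_0 * exp(-qT) = 11.0800 * 0.99900090 = 11.06892997
K * exp(-rT) = 12.7300 * 0.99625852 = 12.68237092
P = C - S*exp(-qT) + K*exp(-rT)
P = 0.1672 - 11.06892997 + 12.68237092 = 1.7806

Answer: Put price = 1.7806
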